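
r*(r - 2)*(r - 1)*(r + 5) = r^4 + 2*r^3 - 13*r^2 + 10*r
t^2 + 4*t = t*(t + 4)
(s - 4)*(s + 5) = s^2 + s - 20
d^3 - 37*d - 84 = (d - 7)*(d + 3)*(d + 4)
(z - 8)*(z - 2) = z^2 - 10*z + 16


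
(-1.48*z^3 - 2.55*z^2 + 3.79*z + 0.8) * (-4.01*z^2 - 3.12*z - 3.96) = 5.9348*z^5 + 14.8431*z^4 - 1.3811*z^3 - 4.9348*z^2 - 17.5044*z - 3.168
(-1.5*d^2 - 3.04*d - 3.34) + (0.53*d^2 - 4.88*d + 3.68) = -0.97*d^2 - 7.92*d + 0.34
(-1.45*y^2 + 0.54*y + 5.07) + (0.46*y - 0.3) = -1.45*y^2 + 1.0*y + 4.77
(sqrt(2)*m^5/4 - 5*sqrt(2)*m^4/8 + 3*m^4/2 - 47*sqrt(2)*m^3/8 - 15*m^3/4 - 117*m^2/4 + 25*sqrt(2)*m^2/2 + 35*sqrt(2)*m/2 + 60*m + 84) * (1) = sqrt(2)*m^5/4 - 5*sqrt(2)*m^4/8 + 3*m^4/2 - 47*sqrt(2)*m^3/8 - 15*m^3/4 - 117*m^2/4 + 25*sqrt(2)*m^2/2 + 35*sqrt(2)*m/2 + 60*m + 84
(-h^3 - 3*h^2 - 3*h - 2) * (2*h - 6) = -2*h^4 + 12*h^2 + 14*h + 12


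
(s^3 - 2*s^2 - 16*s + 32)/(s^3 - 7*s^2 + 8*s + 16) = (s^2 + 2*s - 8)/(s^2 - 3*s - 4)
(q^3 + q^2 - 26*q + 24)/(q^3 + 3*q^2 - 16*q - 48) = (q^2 + 5*q - 6)/(q^2 + 7*q + 12)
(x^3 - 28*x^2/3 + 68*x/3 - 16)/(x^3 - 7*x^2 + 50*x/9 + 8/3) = 3*(x - 2)/(3*x + 1)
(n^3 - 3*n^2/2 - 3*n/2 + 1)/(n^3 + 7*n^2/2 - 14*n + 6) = (n + 1)/(n + 6)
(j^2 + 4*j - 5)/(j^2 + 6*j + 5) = (j - 1)/(j + 1)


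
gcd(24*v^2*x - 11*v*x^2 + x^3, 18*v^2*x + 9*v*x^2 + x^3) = x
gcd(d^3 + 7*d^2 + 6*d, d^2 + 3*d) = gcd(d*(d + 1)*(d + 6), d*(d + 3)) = d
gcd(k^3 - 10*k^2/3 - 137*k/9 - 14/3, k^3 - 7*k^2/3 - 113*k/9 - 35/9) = k^2 + 8*k/3 + 7/9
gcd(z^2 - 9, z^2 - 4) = 1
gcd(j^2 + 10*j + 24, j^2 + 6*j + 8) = j + 4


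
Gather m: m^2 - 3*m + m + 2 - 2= m^2 - 2*m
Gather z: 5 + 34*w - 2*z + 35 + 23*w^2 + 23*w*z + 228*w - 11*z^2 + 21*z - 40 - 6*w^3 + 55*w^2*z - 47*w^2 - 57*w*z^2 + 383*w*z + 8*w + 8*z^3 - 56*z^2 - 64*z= -6*w^3 - 24*w^2 + 270*w + 8*z^3 + z^2*(-57*w - 67) + z*(55*w^2 + 406*w - 45)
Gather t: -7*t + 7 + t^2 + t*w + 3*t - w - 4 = t^2 + t*(w - 4) - w + 3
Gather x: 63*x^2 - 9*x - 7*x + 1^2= 63*x^2 - 16*x + 1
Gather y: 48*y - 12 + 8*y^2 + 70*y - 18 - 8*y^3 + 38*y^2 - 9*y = -8*y^3 + 46*y^2 + 109*y - 30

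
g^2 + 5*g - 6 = (g - 1)*(g + 6)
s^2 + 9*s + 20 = (s + 4)*(s + 5)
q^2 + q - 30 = (q - 5)*(q + 6)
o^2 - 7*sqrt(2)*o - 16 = (o - 8*sqrt(2))*(o + sqrt(2))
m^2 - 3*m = m*(m - 3)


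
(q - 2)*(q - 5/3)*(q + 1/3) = q^3 - 10*q^2/3 + 19*q/9 + 10/9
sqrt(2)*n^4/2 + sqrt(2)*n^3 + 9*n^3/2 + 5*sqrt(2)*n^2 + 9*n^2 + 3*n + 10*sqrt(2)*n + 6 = (n + 2)*(n + sqrt(2)/2)*(n + 3*sqrt(2))*(sqrt(2)*n/2 + 1)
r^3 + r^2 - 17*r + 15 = (r - 3)*(r - 1)*(r + 5)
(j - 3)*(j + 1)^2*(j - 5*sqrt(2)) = j^4 - 5*sqrt(2)*j^3 - j^3 - 5*j^2 + 5*sqrt(2)*j^2 - 3*j + 25*sqrt(2)*j + 15*sqrt(2)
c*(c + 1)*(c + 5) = c^3 + 6*c^2 + 5*c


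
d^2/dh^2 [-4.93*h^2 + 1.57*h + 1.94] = -9.86000000000000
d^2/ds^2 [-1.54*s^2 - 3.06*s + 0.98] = -3.08000000000000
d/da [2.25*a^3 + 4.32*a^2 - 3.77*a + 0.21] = 6.75*a^2 + 8.64*a - 3.77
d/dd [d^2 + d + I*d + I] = 2*d + 1 + I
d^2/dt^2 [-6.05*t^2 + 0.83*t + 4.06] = -12.1000000000000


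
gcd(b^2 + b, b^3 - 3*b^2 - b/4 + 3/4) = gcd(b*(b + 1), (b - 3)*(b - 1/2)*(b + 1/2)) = 1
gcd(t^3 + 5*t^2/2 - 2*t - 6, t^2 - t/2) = 1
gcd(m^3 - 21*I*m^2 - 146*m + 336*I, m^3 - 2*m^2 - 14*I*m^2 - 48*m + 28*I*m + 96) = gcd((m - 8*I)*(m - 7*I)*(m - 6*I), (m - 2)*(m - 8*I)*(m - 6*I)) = m^2 - 14*I*m - 48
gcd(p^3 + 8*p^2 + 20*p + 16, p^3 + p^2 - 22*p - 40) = p^2 + 6*p + 8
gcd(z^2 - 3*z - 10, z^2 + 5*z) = 1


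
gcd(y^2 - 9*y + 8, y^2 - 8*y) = y - 8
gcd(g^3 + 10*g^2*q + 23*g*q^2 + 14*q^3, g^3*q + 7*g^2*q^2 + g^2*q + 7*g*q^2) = g + 7*q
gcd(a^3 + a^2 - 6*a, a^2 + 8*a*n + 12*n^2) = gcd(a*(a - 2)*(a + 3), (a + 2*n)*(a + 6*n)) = 1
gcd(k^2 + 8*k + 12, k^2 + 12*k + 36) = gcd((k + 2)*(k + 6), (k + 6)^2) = k + 6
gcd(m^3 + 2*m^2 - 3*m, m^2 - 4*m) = m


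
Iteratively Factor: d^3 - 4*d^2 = (d - 4)*(d^2) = d*(d - 4)*(d)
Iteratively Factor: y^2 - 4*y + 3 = (y - 1)*(y - 3)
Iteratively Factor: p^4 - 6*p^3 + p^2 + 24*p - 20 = (p - 2)*(p^3 - 4*p^2 - 7*p + 10) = (p - 2)*(p - 1)*(p^2 - 3*p - 10) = (p - 5)*(p - 2)*(p - 1)*(p + 2)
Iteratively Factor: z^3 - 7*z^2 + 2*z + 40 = (z - 4)*(z^2 - 3*z - 10) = (z - 4)*(z + 2)*(z - 5)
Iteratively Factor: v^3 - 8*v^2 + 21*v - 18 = (v - 2)*(v^2 - 6*v + 9) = (v - 3)*(v - 2)*(v - 3)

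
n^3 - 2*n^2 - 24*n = n*(n - 6)*(n + 4)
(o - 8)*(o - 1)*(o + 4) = o^3 - 5*o^2 - 28*o + 32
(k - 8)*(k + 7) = k^2 - k - 56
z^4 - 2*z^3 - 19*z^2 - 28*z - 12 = (z - 6)*(z + 1)^2*(z + 2)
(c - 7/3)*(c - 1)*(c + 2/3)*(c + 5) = c^4 + 7*c^3/3 - 119*c^2/9 + 19*c/9 + 70/9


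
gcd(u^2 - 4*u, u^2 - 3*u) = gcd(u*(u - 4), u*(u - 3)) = u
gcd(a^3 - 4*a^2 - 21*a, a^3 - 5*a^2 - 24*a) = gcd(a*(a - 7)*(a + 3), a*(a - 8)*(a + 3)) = a^2 + 3*a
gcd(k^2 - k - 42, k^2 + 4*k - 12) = k + 6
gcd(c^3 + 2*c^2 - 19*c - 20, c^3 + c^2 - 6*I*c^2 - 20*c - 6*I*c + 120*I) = c^2 + c - 20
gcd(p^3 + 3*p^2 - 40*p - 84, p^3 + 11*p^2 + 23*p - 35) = p + 7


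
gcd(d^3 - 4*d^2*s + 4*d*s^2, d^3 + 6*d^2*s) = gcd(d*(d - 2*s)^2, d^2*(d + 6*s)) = d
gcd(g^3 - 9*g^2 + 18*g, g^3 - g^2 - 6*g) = g^2 - 3*g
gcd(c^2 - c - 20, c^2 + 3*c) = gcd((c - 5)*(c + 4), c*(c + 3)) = 1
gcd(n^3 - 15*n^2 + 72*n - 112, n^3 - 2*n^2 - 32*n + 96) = n^2 - 8*n + 16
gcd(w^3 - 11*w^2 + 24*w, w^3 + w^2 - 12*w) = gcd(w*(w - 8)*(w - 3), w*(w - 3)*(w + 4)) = w^2 - 3*w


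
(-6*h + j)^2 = 36*h^2 - 12*h*j + j^2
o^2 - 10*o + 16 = (o - 8)*(o - 2)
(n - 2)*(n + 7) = n^2 + 5*n - 14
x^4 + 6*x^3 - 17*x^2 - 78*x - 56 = (x - 4)*(x + 1)*(x + 2)*(x + 7)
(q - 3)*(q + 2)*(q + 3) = q^3 + 2*q^2 - 9*q - 18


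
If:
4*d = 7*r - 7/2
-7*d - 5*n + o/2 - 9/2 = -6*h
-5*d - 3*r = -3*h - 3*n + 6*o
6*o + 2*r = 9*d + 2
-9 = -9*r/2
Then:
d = 21/8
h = 8543/1056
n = 5801/1056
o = 173/48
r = 2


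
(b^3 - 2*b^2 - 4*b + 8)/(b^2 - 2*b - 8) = (b^2 - 4*b + 4)/(b - 4)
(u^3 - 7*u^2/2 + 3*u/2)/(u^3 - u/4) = 2*(u - 3)/(2*u + 1)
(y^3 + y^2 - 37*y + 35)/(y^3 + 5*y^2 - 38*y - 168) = (y^2 - 6*y + 5)/(y^2 - 2*y - 24)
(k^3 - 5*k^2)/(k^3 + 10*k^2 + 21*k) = k*(k - 5)/(k^2 + 10*k + 21)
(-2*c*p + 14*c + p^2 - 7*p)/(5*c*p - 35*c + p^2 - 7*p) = (-2*c + p)/(5*c + p)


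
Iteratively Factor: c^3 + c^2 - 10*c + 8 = (c - 2)*(c^2 + 3*c - 4) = (c - 2)*(c - 1)*(c + 4)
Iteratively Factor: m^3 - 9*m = (m + 3)*(m^2 - 3*m) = (m - 3)*(m + 3)*(m)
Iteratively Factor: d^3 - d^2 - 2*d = (d - 2)*(d^2 + d) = (d - 2)*(d + 1)*(d)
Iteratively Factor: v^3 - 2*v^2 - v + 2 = (v - 1)*(v^2 - v - 2) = (v - 1)*(v + 1)*(v - 2)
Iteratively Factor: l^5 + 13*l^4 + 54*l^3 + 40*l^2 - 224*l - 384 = (l + 4)*(l^4 + 9*l^3 + 18*l^2 - 32*l - 96) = (l + 4)^2*(l^3 + 5*l^2 - 2*l - 24) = (l - 2)*(l + 4)^2*(l^2 + 7*l + 12) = (l - 2)*(l + 3)*(l + 4)^2*(l + 4)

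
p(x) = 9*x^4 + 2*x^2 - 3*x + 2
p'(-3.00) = -987.00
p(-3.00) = 758.00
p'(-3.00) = -987.00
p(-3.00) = 758.00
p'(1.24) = 70.60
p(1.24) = 22.63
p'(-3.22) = -1217.78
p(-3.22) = 999.93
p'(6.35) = 9240.12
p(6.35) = 14696.73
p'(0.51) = 3.82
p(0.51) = 1.60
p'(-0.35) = -5.94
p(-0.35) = 3.43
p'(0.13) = -2.40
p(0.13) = 1.65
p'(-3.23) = -1229.06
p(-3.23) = 1012.16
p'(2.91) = 895.76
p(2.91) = 655.58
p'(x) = 36*x^3 + 4*x - 3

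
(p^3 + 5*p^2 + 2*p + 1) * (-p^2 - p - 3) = -p^5 - 6*p^4 - 10*p^3 - 18*p^2 - 7*p - 3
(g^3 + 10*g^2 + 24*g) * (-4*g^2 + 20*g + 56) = -4*g^5 - 20*g^4 + 160*g^3 + 1040*g^2 + 1344*g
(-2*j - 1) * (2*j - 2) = -4*j^2 + 2*j + 2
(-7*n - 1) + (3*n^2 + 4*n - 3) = 3*n^2 - 3*n - 4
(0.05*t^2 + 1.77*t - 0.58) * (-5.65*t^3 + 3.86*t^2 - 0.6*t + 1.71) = -0.2825*t^5 - 9.8075*t^4 + 10.0792*t^3 - 3.2153*t^2 + 3.3747*t - 0.9918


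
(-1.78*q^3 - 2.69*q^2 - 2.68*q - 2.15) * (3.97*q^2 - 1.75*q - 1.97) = -7.0666*q^5 - 7.5643*q^4 - 2.4255*q^3 + 1.4538*q^2 + 9.0421*q + 4.2355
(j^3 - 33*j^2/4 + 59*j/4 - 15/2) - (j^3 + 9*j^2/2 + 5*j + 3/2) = -51*j^2/4 + 39*j/4 - 9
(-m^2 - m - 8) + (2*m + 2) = -m^2 + m - 6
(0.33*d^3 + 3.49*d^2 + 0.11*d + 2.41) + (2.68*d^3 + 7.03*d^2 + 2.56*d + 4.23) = 3.01*d^3 + 10.52*d^2 + 2.67*d + 6.64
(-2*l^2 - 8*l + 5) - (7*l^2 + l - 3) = -9*l^2 - 9*l + 8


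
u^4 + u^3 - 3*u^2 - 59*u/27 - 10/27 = (u - 5/3)*(u + 1/3)^2*(u + 2)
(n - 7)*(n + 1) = n^2 - 6*n - 7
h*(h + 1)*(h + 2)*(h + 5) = h^4 + 8*h^3 + 17*h^2 + 10*h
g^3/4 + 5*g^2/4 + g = g*(g/4 + 1)*(g + 1)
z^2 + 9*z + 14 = (z + 2)*(z + 7)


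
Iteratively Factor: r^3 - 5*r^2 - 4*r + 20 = (r - 5)*(r^2 - 4) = (r - 5)*(r - 2)*(r + 2)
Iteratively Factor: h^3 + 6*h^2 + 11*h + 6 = (h + 1)*(h^2 + 5*h + 6) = (h + 1)*(h + 3)*(h + 2)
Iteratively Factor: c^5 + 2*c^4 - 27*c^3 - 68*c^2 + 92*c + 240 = (c - 2)*(c^4 + 4*c^3 - 19*c^2 - 106*c - 120) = (c - 2)*(c + 2)*(c^3 + 2*c^2 - 23*c - 60) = (c - 2)*(c + 2)*(c + 4)*(c^2 - 2*c - 15) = (c - 2)*(c + 2)*(c + 3)*(c + 4)*(c - 5)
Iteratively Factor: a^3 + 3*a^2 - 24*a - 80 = (a - 5)*(a^2 + 8*a + 16) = (a - 5)*(a + 4)*(a + 4)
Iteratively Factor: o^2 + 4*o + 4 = (o + 2)*(o + 2)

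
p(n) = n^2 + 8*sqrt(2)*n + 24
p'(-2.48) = 6.35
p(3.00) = 66.94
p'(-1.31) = 8.69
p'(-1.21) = 8.89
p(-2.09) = 4.72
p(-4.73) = -7.14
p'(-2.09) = 7.13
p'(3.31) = 17.93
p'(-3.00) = 5.31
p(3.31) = 72.40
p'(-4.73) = 1.85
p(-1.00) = 13.69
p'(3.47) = 18.25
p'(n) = 2*n + 8*sqrt(2)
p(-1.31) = 10.90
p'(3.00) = 17.31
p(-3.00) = -0.94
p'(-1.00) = 9.31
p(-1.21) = 11.77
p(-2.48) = 2.09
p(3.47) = 75.30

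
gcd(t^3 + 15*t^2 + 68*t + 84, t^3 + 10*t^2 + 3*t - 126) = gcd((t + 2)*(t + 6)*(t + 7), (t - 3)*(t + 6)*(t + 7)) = t^2 + 13*t + 42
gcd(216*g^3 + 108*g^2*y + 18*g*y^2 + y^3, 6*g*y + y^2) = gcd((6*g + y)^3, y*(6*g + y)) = 6*g + y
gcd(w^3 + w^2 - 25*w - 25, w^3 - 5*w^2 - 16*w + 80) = w - 5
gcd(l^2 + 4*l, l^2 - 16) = l + 4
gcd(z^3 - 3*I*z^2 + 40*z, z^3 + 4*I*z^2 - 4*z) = z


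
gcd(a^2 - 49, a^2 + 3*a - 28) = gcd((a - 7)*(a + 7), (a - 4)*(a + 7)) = a + 7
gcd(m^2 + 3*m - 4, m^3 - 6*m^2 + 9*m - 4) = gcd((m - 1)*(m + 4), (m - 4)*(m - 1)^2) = m - 1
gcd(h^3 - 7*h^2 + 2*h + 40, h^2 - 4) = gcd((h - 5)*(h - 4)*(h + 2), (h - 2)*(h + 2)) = h + 2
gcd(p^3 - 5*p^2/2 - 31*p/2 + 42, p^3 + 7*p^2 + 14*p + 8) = p + 4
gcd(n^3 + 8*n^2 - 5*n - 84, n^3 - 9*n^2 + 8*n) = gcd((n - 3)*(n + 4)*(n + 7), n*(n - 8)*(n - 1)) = 1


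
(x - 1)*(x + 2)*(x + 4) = x^3 + 5*x^2 + 2*x - 8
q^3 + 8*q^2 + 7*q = q*(q + 1)*(q + 7)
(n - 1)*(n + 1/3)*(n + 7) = n^3 + 19*n^2/3 - 5*n - 7/3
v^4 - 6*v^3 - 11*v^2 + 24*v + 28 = (v - 7)*(v - 2)*(v + 1)*(v + 2)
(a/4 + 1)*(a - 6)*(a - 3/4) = a^3/4 - 11*a^2/16 - 45*a/8 + 9/2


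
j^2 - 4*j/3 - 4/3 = (j - 2)*(j + 2/3)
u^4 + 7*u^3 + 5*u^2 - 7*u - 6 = (u - 1)*(u + 1)^2*(u + 6)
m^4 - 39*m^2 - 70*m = m*(m - 7)*(m + 2)*(m + 5)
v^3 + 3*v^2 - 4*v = v*(v - 1)*(v + 4)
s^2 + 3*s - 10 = (s - 2)*(s + 5)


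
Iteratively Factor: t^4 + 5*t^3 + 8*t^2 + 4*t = (t + 2)*(t^3 + 3*t^2 + 2*t) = t*(t + 2)*(t^2 + 3*t + 2) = t*(t + 1)*(t + 2)*(t + 2)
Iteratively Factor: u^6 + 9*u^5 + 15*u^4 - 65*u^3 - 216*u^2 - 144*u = (u)*(u^5 + 9*u^4 + 15*u^3 - 65*u^2 - 216*u - 144) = u*(u + 3)*(u^4 + 6*u^3 - 3*u^2 - 56*u - 48) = u*(u + 3)*(u + 4)*(u^3 + 2*u^2 - 11*u - 12) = u*(u + 1)*(u + 3)*(u + 4)*(u^2 + u - 12) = u*(u - 3)*(u + 1)*(u + 3)*(u + 4)*(u + 4)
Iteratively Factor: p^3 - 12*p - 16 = (p + 2)*(p^2 - 2*p - 8) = (p - 4)*(p + 2)*(p + 2)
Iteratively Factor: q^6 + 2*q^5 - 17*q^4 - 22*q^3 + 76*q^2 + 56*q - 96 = (q - 2)*(q^5 + 4*q^4 - 9*q^3 - 40*q^2 - 4*q + 48) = (q - 2)*(q + 2)*(q^4 + 2*q^3 - 13*q^2 - 14*q + 24) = (q - 2)*(q + 2)*(q + 4)*(q^3 - 2*q^2 - 5*q + 6) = (q - 2)*(q + 2)^2*(q + 4)*(q^2 - 4*q + 3) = (q - 2)*(q - 1)*(q + 2)^2*(q + 4)*(q - 3)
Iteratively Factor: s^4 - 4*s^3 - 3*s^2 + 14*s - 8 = (s - 4)*(s^3 - 3*s + 2) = (s - 4)*(s + 2)*(s^2 - 2*s + 1) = (s - 4)*(s - 1)*(s + 2)*(s - 1)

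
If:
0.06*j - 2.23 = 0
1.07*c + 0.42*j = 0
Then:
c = -14.59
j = 37.17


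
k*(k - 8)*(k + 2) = k^3 - 6*k^2 - 16*k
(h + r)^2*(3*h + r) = 3*h^3 + 7*h^2*r + 5*h*r^2 + r^3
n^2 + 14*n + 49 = (n + 7)^2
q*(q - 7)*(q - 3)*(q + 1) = q^4 - 9*q^3 + 11*q^2 + 21*q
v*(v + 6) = v^2 + 6*v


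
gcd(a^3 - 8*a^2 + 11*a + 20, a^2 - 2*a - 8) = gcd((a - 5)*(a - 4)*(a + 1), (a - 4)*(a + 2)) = a - 4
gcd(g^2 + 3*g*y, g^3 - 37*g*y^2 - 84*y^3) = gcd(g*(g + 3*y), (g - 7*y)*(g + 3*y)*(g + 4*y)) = g + 3*y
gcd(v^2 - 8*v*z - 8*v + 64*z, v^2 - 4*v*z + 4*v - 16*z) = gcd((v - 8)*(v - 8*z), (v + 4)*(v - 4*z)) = 1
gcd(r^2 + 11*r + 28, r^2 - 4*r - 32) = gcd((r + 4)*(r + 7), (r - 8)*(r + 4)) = r + 4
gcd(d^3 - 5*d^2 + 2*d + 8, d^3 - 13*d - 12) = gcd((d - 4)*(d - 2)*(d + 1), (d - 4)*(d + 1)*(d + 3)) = d^2 - 3*d - 4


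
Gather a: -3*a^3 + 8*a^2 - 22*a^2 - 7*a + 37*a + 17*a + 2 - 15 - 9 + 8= -3*a^3 - 14*a^2 + 47*a - 14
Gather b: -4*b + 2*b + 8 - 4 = 4 - 2*b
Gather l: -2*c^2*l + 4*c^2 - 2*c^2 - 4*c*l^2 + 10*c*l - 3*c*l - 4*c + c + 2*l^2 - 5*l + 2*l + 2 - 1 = 2*c^2 - 3*c + l^2*(2 - 4*c) + l*(-2*c^2 + 7*c - 3) + 1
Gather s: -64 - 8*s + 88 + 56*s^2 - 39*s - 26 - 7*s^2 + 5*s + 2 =49*s^2 - 42*s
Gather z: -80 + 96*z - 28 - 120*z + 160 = 52 - 24*z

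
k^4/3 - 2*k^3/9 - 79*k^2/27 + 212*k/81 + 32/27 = (k/3 + 1)*(k - 8/3)*(k - 4/3)*(k + 1/3)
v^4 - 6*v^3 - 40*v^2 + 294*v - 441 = (v - 7)*(v - 3)^2*(v + 7)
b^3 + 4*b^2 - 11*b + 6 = (b - 1)^2*(b + 6)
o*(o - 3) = o^2 - 3*o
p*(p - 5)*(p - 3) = p^3 - 8*p^2 + 15*p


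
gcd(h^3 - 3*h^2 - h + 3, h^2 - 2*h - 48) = 1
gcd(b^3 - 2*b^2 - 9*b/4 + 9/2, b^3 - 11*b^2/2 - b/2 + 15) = b^2 - b/2 - 3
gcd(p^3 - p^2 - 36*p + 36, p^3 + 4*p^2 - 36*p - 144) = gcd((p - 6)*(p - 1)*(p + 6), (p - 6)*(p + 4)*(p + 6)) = p^2 - 36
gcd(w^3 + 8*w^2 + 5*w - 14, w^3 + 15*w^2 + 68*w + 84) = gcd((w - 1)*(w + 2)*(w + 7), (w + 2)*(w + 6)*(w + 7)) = w^2 + 9*w + 14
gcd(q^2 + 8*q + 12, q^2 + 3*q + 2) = q + 2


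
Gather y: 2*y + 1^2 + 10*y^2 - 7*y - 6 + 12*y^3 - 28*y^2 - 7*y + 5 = 12*y^3 - 18*y^2 - 12*y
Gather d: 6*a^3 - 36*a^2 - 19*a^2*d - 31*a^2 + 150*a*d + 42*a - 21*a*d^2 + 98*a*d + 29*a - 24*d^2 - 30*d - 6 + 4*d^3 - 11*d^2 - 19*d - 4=6*a^3 - 67*a^2 + 71*a + 4*d^3 + d^2*(-21*a - 35) + d*(-19*a^2 + 248*a - 49) - 10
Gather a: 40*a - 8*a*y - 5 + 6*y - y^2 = a*(40 - 8*y) - y^2 + 6*y - 5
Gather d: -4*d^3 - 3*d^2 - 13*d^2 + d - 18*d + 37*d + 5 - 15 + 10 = -4*d^3 - 16*d^2 + 20*d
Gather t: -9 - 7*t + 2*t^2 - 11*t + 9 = 2*t^2 - 18*t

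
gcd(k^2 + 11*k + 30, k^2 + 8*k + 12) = k + 6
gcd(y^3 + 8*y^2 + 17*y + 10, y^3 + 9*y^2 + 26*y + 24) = y + 2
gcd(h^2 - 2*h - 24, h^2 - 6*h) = h - 6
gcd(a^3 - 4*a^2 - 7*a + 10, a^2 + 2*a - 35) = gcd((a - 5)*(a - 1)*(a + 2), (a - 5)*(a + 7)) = a - 5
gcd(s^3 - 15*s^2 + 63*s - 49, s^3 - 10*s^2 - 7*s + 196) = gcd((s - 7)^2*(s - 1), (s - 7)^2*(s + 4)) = s^2 - 14*s + 49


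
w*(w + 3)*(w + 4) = w^3 + 7*w^2 + 12*w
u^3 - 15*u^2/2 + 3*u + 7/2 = (u - 7)*(u - 1)*(u + 1/2)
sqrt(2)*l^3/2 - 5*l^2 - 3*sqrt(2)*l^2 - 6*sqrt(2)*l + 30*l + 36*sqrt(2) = (l - 6)*(l - 6*sqrt(2))*(sqrt(2)*l/2 + 1)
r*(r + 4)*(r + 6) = r^3 + 10*r^2 + 24*r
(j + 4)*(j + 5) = j^2 + 9*j + 20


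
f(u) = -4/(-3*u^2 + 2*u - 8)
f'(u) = -4*(6*u - 2)/(-3*u^2 + 2*u - 8)^2 = 8*(1 - 3*u)/(3*u^2 - 2*u + 8)^2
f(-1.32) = 0.25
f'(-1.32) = 0.16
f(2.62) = 0.17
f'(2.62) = -0.10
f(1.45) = 0.35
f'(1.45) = -0.21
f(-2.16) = 0.15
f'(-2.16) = 0.09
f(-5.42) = 0.04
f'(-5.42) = 0.01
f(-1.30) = 0.26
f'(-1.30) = 0.16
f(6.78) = 0.03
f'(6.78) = -0.01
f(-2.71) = 0.11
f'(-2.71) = 0.06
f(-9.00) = 0.01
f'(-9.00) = 0.00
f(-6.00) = 0.03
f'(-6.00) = 0.01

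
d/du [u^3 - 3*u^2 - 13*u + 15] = 3*u^2 - 6*u - 13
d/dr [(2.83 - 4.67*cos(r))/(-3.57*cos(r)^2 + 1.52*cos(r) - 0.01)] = (16.6719*cos(r)^2 - 20.2062*cos(r) + 4.2549)*sin(r)/(12.7449*cos(r)^4 - 10.8528*cos(r)^3 + 2.3818*cos(r)^2 - 0.0304*cos(r) + 0.0001)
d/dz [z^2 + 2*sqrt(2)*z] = 2*z + 2*sqrt(2)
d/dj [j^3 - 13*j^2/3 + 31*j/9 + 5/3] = 3*j^2 - 26*j/3 + 31/9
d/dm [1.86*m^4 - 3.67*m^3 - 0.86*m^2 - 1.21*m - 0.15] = 7.44*m^3 - 11.01*m^2 - 1.72*m - 1.21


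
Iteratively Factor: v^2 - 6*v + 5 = (v - 1)*(v - 5)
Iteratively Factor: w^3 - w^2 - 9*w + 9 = (w - 3)*(w^2 + 2*w - 3) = (w - 3)*(w - 1)*(w + 3)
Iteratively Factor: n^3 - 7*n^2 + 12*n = (n)*(n^2 - 7*n + 12) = n*(n - 4)*(n - 3)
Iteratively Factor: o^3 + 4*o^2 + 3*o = (o + 3)*(o^2 + o) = (o + 1)*(o + 3)*(o)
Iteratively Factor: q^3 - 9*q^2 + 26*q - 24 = (q - 2)*(q^2 - 7*q + 12) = (q - 3)*(q - 2)*(q - 4)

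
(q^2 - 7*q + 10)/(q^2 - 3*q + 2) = (q - 5)/(q - 1)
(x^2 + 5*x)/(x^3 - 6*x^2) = (x + 5)/(x*(x - 6))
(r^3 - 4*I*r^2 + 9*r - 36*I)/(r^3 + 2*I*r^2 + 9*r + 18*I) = (r - 4*I)/(r + 2*I)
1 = 1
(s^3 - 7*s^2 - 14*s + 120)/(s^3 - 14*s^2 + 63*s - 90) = (s + 4)/(s - 3)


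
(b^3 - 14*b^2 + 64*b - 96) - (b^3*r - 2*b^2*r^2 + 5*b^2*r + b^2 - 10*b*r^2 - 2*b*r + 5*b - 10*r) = -b^3*r + b^3 + 2*b^2*r^2 - 5*b^2*r - 15*b^2 + 10*b*r^2 + 2*b*r + 59*b + 10*r - 96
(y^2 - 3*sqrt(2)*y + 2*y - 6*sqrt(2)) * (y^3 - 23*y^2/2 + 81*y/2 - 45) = y^5 - 19*y^4/2 - 3*sqrt(2)*y^4 + 35*y^3/2 + 57*sqrt(2)*y^3/2 - 105*sqrt(2)*y^2/2 + 36*y^2 - 108*sqrt(2)*y - 90*y + 270*sqrt(2)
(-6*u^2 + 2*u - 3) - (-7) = -6*u^2 + 2*u + 4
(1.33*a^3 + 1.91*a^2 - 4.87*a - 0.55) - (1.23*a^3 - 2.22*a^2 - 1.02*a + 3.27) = 0.1*a^3 + 4.13*a^2 - 3.85*a - 3.82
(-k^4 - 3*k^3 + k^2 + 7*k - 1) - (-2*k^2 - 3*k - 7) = -k^4 - 3*k^3 + 3*k^2 + 10*k + 6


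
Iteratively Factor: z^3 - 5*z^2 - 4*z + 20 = (z + 2)*(z^2 - 7*z + 10) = (z - 5)*(z + 2)*(z - 2)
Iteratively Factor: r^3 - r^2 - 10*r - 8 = (r + 2)*(r^2 - 3*r - 4) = (r - 4)*(r + 2)*(r + 1)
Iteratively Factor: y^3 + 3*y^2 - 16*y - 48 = (y + 3)*(y^2 - 16) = (y - 4)*(y + 3)*(y + 4)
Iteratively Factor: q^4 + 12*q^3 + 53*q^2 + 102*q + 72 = (q + 3)*(q^3 + 9*q^2 + 26*q + 24) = (q + 3)^2*(q^2 + 6*q + 8) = (q + 2)*(q + 3)^2*(q + 4)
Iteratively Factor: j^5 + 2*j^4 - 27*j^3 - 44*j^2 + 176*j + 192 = (j + 4)*(j^4 - 2*j^3 - 19*j^2 + 32*j + 48) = (j + 1)*(j + 4)*(j^3 - 3*j^2 - 16*j + 48) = (j - 4)*(j + 1)*(j + 4)*(j^2 + j - 12) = (j - 4)*(j - 3)*(j + 1)*(j + 4)*(j + 4)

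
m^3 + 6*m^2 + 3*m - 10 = (m - 1)*(m + 2)*(m + 5)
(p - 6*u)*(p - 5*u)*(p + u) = p^3 - 10*p^2*u + 19*p*u^2 + 30*u^3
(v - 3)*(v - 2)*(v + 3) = v^3 - 2*v^2 - 9*v + 18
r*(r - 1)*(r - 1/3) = r^3 - 4*r^2/3 + r/3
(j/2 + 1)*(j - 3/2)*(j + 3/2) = j^3/2 + j^2 - 9*j/8 - 9/4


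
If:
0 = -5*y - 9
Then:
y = -9/5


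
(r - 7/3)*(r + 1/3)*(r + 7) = r^3 + 5*r^2 - 133*r/9 - 49/9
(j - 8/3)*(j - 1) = j^2 - 11*j/3 + 8/3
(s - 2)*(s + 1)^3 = s^4 + s^3 - 3*s^2 - 5*s - 2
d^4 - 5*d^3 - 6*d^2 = d^2*(d - 6)*(d + 1)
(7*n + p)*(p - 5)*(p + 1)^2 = 7*n*p^3 - 21*n*p^2 - 63*n*p - 35*n + p^4 - 3*p^3 - 9*p^2 - 5*p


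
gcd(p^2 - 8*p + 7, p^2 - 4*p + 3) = p - 1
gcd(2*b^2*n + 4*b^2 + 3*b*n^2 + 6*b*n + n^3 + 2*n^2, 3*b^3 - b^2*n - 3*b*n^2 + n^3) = b + n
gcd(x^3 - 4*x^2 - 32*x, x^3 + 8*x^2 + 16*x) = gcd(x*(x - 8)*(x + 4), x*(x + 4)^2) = x^2 + 4*x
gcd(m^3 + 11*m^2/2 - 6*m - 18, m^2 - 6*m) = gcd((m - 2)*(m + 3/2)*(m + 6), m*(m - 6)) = 1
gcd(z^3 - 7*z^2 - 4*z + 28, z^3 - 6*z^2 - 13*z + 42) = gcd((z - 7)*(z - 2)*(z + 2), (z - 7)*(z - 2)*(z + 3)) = z^2 - 9*z + 14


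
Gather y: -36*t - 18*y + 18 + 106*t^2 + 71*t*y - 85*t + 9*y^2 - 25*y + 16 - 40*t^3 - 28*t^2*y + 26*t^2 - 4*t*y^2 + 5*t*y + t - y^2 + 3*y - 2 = -40*t^3 + 132*t^2 - 120*t + y^2*(8 - 4*t) + y*(-28*t^2 + 76*t - 40) + 32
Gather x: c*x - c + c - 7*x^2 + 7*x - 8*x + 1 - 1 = -7*x^2 + x*(c - 1)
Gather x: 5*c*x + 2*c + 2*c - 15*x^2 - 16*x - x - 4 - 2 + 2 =4*c - 15*x^2 + x*(5*c - 17) - 4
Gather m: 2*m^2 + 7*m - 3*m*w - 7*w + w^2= 2*m^2 + m*(7 - 3*w) + w^2 - 7*w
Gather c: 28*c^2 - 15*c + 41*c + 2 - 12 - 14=28*c^2 + 26*c - 24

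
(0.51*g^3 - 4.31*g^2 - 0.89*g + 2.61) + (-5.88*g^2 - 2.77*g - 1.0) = 0.51*g^3 - 10.19*g^2 - 3.66*g + 1.61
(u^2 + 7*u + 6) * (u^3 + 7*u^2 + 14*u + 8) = u^5 + 14*u^4 + 69*u^3 + 148*u^2 + 140*u + 48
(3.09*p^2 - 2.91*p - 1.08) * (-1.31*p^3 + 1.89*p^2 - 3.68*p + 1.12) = -4.0479*p^5 + 9.6522*p^4 - 15.4563*p^3 + 12.1284*p^2 + 0.7152*p - 1.2096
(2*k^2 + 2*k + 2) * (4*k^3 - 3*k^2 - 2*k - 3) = 8*k^5 + 2*k^4 - 2*k^3 - 16*k^2 - 10*k - 6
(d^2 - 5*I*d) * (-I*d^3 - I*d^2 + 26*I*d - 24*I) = -I*d^5 - 5*d^4 - I*d^4 - 5*d^3 + 26*I*d^3 + 130*d^2 - 24*I*d^2 - 120*d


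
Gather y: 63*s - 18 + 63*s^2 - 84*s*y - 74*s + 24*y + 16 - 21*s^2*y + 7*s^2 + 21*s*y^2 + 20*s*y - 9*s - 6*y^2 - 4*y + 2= 70*s^2 - 20*s + y^2*(21*s - 6) + y*(-21*s^2 - 64*s + 20)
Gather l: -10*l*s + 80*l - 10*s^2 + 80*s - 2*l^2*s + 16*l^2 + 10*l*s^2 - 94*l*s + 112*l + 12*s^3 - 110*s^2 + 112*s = l^2*(16 - 2*s) + l*(10*s^2 - 104*s + 192) + 12*s^3 - 120*s^2 + 192*s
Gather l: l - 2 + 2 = l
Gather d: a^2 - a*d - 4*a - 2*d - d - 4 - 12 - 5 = a^2 - 4*a + d*(-a - 3) - 21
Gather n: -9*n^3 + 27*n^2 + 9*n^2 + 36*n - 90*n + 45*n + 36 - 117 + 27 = -9*n^3 + 36*n^2 - 9*n - 54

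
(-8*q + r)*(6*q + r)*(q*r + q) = -48*q^3*r - 48*q^3 - 2*q^2*r^2 - 2*q^2*r + q*r^3 + q*r^2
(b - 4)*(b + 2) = b^2 - 2*b - 8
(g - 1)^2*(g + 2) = g^3 - 3*g + 2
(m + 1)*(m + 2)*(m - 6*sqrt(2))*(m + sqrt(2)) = m^4 - 5*sqrt(2)*m^3 + 3*m^3 - 15*sqrt(2)*m^2 - 10*m^2 - 36*m - 10*sqrt(2)*m - 24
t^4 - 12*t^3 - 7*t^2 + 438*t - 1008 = (t - 8)*(t - 7)*(t - 3)*(t + 6)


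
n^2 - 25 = (n - 5)*(n + 5)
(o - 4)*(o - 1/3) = o^2 - 13*o/3 + 4/3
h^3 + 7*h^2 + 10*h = h*(h + 2)*(h + 5)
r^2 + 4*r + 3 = (r + 1)*(r + 3)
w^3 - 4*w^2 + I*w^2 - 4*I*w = w*(w - 4)*(w + I)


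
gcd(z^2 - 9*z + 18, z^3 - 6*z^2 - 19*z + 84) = z - 3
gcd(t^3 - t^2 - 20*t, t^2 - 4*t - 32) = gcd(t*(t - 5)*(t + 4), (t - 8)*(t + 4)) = t + 4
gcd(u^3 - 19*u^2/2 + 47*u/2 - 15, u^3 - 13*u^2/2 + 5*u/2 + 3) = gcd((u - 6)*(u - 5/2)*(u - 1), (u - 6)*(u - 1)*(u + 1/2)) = u^2 - 7*u + 6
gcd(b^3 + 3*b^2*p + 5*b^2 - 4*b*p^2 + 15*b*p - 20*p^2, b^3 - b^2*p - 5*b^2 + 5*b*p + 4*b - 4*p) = -b + p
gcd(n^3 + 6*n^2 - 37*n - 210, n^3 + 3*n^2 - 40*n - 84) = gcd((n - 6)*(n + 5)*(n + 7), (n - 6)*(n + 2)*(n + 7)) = n^2 + n - 42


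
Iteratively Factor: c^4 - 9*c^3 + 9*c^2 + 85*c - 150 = (c - 5)*(c^3 - 4*c^2 - 11*c + 30) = (c - 5)*(c + 3)*(c^2 - 7*c + 10) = (c - 5)^2*(c + 3)*(c - 2)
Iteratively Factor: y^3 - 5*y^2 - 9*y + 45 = (y + 3)*(y^2 - 8*y + 15) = (y - 3)*(y + 3)*(y - 5)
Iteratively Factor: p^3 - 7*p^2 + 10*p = (p - 2)*(p^2 - 5*p) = p*(p - 2)*(p - 5)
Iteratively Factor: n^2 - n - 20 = (n + 4)*(n - 5)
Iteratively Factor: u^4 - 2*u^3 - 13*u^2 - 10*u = (u)*(u^3 - 2*u^2 - 13*u - 10) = u*(u + 2)*(u^2 - 4*u - 5) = u*(u + 1)*(u + 2)*(u - 5)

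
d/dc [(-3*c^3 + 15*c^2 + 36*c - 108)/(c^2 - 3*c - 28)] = 3*(-c^4 + 6*c^3 + 57*c^2 - 208*c - 444)/(c^4 - 6*c^3 - 47*c^2 + 168*c + 784)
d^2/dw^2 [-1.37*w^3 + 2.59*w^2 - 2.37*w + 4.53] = 5.18 - 8.22*w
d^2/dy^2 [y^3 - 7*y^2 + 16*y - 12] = 6*y - 14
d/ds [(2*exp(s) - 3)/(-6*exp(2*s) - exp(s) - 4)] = ((2*exp(s) - 3)*(12*exp(s) + 1) - 12*exp(2*s) - 2*exp(s) - 8)*exp(s)/(6*exp(2*s) + exp(s) + 4)^2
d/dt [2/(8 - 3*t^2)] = 12*t/(3*t^2 - 8)^2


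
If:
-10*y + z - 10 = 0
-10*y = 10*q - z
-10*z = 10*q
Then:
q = 1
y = -11/10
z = -1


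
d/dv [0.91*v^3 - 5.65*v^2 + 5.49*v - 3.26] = 2.73*v^2 - 11.3*v + 5.49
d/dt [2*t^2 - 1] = 4*t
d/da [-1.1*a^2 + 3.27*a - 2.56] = 3.27 - 2.2*a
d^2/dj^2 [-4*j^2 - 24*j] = -8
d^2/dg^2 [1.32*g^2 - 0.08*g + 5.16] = 2.64000000000000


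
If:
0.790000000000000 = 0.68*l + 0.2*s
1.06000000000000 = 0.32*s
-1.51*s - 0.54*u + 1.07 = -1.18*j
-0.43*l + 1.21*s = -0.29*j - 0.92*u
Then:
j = 1.20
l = 0.19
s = 3.31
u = -4.65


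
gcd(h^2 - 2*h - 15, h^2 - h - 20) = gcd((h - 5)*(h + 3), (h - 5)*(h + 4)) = h - 5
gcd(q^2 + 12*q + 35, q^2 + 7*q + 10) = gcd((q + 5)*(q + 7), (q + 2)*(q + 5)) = q + 5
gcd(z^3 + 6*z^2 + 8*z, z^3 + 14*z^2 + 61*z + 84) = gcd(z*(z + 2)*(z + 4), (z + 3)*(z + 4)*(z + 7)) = z + 4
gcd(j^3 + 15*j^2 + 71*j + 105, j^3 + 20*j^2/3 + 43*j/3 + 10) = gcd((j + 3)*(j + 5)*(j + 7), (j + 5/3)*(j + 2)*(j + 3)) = j + 3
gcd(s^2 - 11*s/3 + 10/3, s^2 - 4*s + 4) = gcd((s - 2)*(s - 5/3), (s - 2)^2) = s - 2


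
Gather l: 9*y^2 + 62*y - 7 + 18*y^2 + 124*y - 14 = 27*y^2 + 186*y - 21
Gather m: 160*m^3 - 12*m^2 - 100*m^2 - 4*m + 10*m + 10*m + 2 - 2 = 160*m^3 - 112*m^2 + 16*m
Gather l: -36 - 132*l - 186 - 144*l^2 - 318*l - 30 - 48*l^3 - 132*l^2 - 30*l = -48*l^3 - 276*l^2 - 480*l - 252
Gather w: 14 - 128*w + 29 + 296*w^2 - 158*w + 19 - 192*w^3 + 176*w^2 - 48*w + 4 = -192*w^3 + 472*w^2 - 334*w + 66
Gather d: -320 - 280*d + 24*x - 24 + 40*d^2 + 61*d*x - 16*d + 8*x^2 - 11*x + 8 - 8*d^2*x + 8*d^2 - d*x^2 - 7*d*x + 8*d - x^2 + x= d^2*(48 - 8*x) + d*(-x^2 + 54*x - 288) + 7*x^2 + 14*x - 336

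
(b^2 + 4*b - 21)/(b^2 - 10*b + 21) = (b + 7)/(b - 7)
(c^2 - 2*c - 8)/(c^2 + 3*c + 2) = (c - 4)/(c + 1)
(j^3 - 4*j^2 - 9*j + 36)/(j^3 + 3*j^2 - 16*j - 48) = (j - 3)/(j + 4)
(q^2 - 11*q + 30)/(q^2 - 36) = (q - 5)/(q + 6)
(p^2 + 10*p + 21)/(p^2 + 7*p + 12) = (p + 7)/(p + 4)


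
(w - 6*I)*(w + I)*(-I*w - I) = -I*w^3 - 5*w^2 - I*w^2 - 5*w - 6*I*w - 6*I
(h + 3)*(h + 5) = h^2 + 8*h + 15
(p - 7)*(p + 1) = p^2 - 6*p - 7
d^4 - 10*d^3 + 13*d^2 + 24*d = d*(d - 8)*(d - 3)*(d + 1)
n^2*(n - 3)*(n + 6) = n^4 + 3*n^3 - 18*n^2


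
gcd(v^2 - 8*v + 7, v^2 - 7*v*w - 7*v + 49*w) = v - 7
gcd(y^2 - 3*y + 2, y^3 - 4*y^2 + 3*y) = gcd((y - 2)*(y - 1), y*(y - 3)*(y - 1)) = y - 1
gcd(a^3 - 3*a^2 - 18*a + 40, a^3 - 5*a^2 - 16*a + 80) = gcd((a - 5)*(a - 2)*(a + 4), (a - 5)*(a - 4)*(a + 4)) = a^2 - a - 20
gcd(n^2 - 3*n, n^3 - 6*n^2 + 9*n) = n^2 - 3*n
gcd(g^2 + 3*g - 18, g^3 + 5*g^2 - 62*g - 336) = g + 6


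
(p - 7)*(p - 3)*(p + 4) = p^3 - 6*p^2 - 19*p + 84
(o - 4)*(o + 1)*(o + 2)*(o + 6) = o^4 + 5*o^3 - 16*o^2 - 68*o - 48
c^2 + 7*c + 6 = (c + 1)*(c + 6)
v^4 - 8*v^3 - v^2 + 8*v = v*(v - 8)*(v - 1)*(v + 1)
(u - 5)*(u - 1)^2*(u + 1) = u^4 - 6*u^3 + 4*u^2 + 6*u - 5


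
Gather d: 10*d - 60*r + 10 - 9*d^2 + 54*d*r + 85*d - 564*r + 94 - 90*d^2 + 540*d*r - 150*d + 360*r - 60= -99*d^2 + d*(594*r - 55) - 264*r + 44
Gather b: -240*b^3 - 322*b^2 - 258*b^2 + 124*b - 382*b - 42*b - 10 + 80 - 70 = -240*b^3 - 580*b^2 - 300*b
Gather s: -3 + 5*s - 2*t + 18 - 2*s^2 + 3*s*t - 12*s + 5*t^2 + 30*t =-2*s^2 + s*(3*t - 7) + 5*t^2 + 28*t + 15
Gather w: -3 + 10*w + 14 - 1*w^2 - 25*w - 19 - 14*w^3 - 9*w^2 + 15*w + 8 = -14*w^3 - 10*w^2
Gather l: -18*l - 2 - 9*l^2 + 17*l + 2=-9*l^2 - l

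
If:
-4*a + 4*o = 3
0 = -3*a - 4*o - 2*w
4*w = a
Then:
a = -2/5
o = 7/20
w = -1/10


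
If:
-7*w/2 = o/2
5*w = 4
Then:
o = -28/5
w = 4/5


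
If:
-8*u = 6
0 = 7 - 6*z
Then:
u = -3/4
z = 7/6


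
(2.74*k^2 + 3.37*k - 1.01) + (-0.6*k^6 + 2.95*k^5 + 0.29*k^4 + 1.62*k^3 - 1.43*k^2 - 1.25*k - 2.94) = -0.6*k^6 + 2.95*k^5 + 0.29*k^4 + 1.62*k^3 + 1.31*k^2 + 2.12*k - 3.95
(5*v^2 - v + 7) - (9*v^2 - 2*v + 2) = -4*v^2 + v + 5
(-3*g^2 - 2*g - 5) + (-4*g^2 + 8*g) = -7*g^2 + 6*g - 5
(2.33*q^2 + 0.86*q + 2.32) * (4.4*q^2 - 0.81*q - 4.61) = 10.252*q^4 + 1.8967*q^3 - 1.2299*q^2 - 5.8438*q - 10.6952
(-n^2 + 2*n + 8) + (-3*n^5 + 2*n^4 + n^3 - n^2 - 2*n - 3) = -3*n^5 + 2*n^4 + n^3 - 2*n^2 + 5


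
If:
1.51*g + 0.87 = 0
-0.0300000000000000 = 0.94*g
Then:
No Solution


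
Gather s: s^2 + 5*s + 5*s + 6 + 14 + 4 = s^2 + 10*s + 24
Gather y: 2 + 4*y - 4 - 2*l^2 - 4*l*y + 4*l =-2*l^2 + 4*l + y*(4 - 4*l) - 2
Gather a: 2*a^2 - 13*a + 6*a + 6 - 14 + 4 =2*a^2 - 7*a - 4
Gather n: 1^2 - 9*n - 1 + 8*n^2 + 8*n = 8*n^2 - n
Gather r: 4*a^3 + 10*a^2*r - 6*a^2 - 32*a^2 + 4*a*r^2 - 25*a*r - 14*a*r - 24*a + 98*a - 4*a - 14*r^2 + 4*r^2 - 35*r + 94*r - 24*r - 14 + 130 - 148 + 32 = 4*a^3 - 38*a^2 + 70*a + r^2*(4*a - 10) + r*(10*a^2 - 39*a + 35)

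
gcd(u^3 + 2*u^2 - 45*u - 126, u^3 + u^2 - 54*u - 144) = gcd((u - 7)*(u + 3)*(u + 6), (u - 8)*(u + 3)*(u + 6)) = u^2 + 9*u + 18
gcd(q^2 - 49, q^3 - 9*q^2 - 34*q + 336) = q - 7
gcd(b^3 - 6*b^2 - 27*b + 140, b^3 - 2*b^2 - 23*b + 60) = b^2 + b - 20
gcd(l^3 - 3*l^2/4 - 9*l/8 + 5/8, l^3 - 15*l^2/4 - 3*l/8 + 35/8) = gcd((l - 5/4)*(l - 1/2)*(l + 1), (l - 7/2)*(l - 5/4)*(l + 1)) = l^2 - l/4 - 5/4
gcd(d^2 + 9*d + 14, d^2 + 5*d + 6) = d + 2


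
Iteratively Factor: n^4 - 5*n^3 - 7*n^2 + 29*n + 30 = (n - 3)*(n^3 - 2*n^2 - 13*n - 10) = (n - 5)*(n - 3)*(n^2 + 3*n + 2) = (n - 5)*(n - 3)*(n + 1)*(n + 2)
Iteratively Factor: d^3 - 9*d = (d + 3)*(d^2 - 3*d) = d*(d + 3)*(d - 3)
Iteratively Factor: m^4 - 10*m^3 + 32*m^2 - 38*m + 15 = (m - 3)*(m^3 - 7*m^2 + 11*m - 5) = (m - 5)*(m - 3)*(m^2 - 2*m + 1) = (m - 5)*(m - 3)*(m - 1)*(m - 1)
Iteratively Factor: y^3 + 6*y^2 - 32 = (y - 2)*(y^2 + 8*y + 16) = (y - 2)*(y + 4)*(y + 4)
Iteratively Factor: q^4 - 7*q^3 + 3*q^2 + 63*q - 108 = (q - 3)*(q^3 - 4*q^2 - 9*q + 36) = (q - 3)*(q + 3)*(q^2 - 7*q + 12) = (q - 4)*(q - 3)*(q + 3)*(q - 3)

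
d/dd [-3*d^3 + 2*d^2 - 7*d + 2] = -9*d^2 + 4*d - 7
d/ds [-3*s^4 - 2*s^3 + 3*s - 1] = -12*s^3 - 6*s^2 + 3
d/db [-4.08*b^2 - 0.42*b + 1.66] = -8.16*b - 0.42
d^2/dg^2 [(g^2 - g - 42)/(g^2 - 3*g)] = 4*(g^3 - 63*g^2 + 189*g - 189)/(g^3*(g^3 - 9*g^2 + 27*g - 27))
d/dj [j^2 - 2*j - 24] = 2*j - 2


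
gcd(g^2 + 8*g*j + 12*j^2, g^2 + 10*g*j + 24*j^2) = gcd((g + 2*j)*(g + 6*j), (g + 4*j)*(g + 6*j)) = g + 6*j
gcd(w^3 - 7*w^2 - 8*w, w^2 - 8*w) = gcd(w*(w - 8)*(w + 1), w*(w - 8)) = w^2 - 8*w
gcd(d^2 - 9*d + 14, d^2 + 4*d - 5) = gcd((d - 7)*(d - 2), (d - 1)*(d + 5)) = 1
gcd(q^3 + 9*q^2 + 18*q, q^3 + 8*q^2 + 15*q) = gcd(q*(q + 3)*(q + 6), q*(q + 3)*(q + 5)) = q^2 + 3*q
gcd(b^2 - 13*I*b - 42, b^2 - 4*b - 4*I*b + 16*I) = 1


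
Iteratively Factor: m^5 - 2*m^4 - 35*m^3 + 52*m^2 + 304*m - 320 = (m - 4)*(m^4 + 2*m^3 - 27*m^2 - 56*m + 80) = (m - 4)*(m + 4)*(m^3 - 2*m^2 - 19*m + 20) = (m - 4)*(m - 1)*(m + 4)*(m^2 - m - 20) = (m - 5)*(m - 4)*(m - 1)*(m + 4)*(m + 4)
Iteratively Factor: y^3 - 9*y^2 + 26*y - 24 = (y - 2)*(y^2 - 7*y + 12) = (y - 4)*(y - 2)*(y - 3)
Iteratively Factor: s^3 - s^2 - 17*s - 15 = (s + 3)*(s^2 - 4*s - 5) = (s - 5)*(s + 3)*(s + 1)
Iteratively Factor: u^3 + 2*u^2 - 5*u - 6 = (u + 1)*(u^2 + u - 6) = (u - 2)*(u + 1)*(u + 3)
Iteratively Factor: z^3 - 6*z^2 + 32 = (z - 4)*(z^2 - 2*z - 8) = (z - 4)*(z + 2)*(z - 4)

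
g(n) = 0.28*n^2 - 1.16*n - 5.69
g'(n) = 0.56*n - 1.16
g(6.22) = -2.07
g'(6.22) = 2.32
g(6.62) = -1.10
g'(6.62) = 2.55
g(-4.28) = 4.40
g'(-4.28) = -3.56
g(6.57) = -1.23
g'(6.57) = 2.52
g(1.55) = -6.82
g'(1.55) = -0.29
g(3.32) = -6.45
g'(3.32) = 0.70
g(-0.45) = -5.11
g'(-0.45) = -1.41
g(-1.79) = -2.72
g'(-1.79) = -2.16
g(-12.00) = 48.55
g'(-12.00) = -7.88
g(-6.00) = 11.35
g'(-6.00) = -4.52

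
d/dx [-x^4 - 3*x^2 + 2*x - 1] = -4*x^3 - 6*x + 2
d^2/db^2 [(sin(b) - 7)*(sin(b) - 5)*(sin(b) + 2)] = -9*sin(b)^3 + 40*sin(b)^2 - 5*sin(b) - 20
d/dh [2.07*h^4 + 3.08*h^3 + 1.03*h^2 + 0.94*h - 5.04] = 8.28*h^3 + 9.24*h^2 + 2.06*h + 0.94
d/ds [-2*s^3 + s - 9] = 1 - 6*s^2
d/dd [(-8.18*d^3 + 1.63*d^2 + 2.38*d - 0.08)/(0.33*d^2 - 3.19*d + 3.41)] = (-2.6994*d^4 + 52.1884*d^3 - 89.6665*d^2 + 11.1694*d + 7.8606)/(0.1089*d^4 - 2.1054*d^3 + 12.4267*d^2 - 21.7558*d + 11.6281)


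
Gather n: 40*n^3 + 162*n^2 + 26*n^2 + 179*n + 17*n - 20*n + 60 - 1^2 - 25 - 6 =40*n^3 + 188*n^2 + 176*n + 28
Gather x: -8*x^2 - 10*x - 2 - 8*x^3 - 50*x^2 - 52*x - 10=-8*x^3 - 58*x^2 - 62*x - 12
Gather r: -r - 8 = -r - 8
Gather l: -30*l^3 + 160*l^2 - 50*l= -30*l^3 + 160*l^2 - 50*l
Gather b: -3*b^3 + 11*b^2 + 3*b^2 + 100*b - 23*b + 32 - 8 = -3*b^3 + 14*b^2 + 77*b + 24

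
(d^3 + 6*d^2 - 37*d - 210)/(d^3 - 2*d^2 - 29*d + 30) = (d + 7)/(d - 1)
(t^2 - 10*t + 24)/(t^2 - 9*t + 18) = (t - 4)/(t - 3)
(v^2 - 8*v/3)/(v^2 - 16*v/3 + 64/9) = 3*v/(3*v - 8)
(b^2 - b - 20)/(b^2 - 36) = (b^2 - b - 20)/(b^2 - 36)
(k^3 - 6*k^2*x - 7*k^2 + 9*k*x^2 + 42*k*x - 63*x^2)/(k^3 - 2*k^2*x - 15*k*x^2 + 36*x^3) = (k - 7)/(k + 4*x)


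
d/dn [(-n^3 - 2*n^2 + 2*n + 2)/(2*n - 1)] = (-4*n^3 - n^2 + 4*n - 6)/(4*n^2 - 4*n + 1)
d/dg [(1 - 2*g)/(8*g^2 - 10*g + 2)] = (8*g^2 - 8*g + 3)/(2*(16*g^4 - 40*g^3 + 33*g^2 - 10*g + 1))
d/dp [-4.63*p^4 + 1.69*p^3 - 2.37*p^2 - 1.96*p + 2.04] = -18.52*p^3 + 5.07*p^2 - 4.74*p - 1.96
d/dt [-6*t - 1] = -6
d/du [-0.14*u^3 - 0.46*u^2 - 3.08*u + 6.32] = -0.42*u^2 - 0.92*u - 3.08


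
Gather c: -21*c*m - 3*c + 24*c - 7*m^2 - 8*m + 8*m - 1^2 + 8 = c*(21 - 21*m) - 7*m^2 + 7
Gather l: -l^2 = -l^2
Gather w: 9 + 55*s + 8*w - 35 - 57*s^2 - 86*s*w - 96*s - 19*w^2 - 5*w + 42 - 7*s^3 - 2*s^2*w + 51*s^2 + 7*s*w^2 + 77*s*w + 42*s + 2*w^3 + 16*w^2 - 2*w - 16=-7*s^3 - 6*s^2 + s + 2*w^3 + w^2*(7*s - 3) + w*(-2*s^2 - 9*s + 1)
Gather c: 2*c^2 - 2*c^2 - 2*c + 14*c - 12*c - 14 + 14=0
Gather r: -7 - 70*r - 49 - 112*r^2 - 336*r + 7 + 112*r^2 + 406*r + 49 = 0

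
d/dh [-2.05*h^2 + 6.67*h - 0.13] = 6.67 - 4.1*h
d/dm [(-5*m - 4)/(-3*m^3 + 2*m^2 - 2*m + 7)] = (-30*m^3 - 26*m^2 + 16*m - 43)/(9*m^6 - 12*m^5 + 16*m^4 - 50*m^3 + 32*m^2 - 28*m + 49)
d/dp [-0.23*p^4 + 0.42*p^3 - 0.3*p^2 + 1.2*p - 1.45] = -0.92*p^3 + 1.26*p^2 - 0.6*p + 1.2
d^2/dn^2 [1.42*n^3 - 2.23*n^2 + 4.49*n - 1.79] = 8.52*n - 4.46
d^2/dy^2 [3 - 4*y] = 0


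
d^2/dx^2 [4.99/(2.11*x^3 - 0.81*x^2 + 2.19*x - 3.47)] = ((8.0838 - 63.1734*x)*(2.11*x^3 - 0.81*x^2 + 2.19*x - 3.47) + 4.99*(6.33*x^2 - 1.62*x + 2.19)*(12.66*x^2 - 3.24*x + 4.38))/(2.11*x^3 - 0.81*x^2 + 2.19*x - 3.47)^3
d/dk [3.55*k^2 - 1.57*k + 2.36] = 7.1*k - 1.57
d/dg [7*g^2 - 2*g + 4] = 14*g - 2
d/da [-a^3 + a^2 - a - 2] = -3*a^2 + 2*a - 1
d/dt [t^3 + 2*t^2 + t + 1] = 3*t^2 + 4*t + 1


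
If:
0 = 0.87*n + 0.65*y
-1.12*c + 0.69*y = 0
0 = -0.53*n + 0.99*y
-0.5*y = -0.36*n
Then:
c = 0.00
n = 0.00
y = 0.00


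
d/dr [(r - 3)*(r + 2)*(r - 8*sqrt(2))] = 3*r^2 - 16*sqrt(2)*r - 2*r - 6 + 8*sqrt(2)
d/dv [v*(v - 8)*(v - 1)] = 3*v^2 - 18*v + 8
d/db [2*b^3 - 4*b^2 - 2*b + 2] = 6*b^2 - 8*b - 2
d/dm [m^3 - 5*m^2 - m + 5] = 3*m^2 - 10*m - 1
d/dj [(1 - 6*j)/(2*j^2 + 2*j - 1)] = 4*(3*j^2 - j + 1)/(4*j^4 + 8*j^3 - 4*j + 1)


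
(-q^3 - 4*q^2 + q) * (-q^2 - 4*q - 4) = q^5 + 8*q^4 + 19*q^3 + 12*q^2 - 4*q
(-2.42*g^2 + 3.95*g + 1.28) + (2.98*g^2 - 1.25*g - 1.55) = 0.56*g^2 + 2.7*g - 0.27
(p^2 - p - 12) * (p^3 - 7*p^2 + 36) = p^5 - 8*p^4 - 5*p^3 + 120*p^2 - 36*p - 432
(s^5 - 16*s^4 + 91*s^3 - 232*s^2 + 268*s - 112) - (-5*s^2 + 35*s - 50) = s^5 - 16*s^4 + 91*s^3 - 227*s^2 + 233*s - 62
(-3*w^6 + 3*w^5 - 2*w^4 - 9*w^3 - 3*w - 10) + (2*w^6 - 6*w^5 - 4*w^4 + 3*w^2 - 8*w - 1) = -w^6 - 3*w^5 - 6*w^4 - 9*w^3 + 3*w^2 - 11*w - 11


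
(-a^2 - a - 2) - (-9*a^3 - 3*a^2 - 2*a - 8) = 9*a^3 + 2*a^2 + a + 6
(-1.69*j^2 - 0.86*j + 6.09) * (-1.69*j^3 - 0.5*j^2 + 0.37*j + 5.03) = 2.8561*j^5 + 2.2984*j^4 - 10.4874*j^3 - 11.8639*j^2 - 2.0725*j + 30.6327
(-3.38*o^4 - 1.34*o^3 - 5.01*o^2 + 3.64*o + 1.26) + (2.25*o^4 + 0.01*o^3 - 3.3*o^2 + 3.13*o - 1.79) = -1.13*o^4 - 1.33*o^3 - 8.31*o^2 + 6.77*o - 0.53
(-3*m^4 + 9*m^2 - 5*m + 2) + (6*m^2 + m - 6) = -3*m^4 + 15*m^2 - 4*m - 4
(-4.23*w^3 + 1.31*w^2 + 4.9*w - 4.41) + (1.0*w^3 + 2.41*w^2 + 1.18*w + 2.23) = -3.23*w^3 + 3.72*w^2 + 6.08*w - 2.18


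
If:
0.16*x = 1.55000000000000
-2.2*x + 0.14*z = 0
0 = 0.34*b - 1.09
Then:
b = 3.21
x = 9.69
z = 152.23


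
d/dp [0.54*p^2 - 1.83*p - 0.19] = 1.08*p - 1.83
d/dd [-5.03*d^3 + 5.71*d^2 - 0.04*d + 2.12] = -15.09*d^2 + 11.42*d - 0.04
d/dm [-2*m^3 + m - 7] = 1 - 6*m^2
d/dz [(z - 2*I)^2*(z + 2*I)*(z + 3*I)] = 4*z^3 + 3*I*z^2 + 20*z + 4*I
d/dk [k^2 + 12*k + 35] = 2*k + 12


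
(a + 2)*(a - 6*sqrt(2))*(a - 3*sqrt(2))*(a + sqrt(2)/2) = a^4 - 17*sqrt(2)*a^3/2 + 2*a^3 - 17*sqrt(2)*a^2 + 27*a^2 + 18*sqrt(2)*a + 54*a + 36*sqrt(2)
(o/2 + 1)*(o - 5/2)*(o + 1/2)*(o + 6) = o^4/2 + 3*o^3 - 21*o^2/8 - 17*o - 15/2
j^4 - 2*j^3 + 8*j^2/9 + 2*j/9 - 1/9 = (j - 1)^2*(j - 1/3)*(j + 1/3)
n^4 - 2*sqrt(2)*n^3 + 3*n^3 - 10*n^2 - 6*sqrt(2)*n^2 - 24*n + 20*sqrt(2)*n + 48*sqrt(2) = (n - 3)*(n + 2)*(n + 4)*(n - 2*sqrt(2))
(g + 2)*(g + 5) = g^2 + 7*g + 10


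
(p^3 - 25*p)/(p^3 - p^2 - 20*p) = (p + 5)/(p + 4)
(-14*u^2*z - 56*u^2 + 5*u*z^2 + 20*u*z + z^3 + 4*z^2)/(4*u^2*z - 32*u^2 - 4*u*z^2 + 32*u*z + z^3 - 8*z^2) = (7*u*z + 28*u + z^2 + 4*z)/(-2*u*z + 16*u + z^2 - 8*z)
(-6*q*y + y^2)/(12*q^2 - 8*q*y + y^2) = y/(-2*q + y)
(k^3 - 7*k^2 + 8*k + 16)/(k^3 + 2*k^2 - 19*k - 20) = (k - 4)/(k + 5)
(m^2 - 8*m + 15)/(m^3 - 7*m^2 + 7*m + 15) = 1/(m + 1)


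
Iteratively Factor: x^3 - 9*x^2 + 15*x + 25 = (x - 5)*(x^2 - 4*x - 5) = (x - 5)*(x + 1)*(x - 5)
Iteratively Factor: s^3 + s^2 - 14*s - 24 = (s + 3)*(s^2 - 2*s - 8) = (s - 4)*(s + 3)*(s + 2)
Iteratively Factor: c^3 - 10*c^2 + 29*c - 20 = (c - 5)*(c^2 - 5*c + 4) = (c - 5)*(c - 4)*(c - 1)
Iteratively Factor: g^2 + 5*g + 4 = (g + 4)*(g + 1)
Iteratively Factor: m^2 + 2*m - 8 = (m + 4)*(m - 2)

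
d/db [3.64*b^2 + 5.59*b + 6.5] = 7.28*b + 5.59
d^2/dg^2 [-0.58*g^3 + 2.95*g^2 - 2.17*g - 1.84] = 5.9 - 3.48*g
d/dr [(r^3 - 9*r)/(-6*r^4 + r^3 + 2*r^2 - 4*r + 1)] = (6*r^6 - 160*r^4 + 10*r^3 + 21*r^2 - 9)/(36*r^8 - 12*r^7 - 23*r^6 + 52*r^5 - 16*r^4 - 14*r^3 + 20*r^2 - 8*r + 1)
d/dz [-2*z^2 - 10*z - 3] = -4*z - 10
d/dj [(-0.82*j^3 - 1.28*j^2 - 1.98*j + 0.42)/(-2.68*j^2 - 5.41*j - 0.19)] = (2.1976*j^4 + 8.8724*j^3 + 2.0858*j^2 + 2.7376*j + 2.6484)/(7.1824*j^4 + 28.9976*j^3 + 30.2865*j^2 + 2.0558*j + 0.0361)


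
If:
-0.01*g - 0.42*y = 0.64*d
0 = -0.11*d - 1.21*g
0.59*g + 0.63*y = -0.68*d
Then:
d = 0.00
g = 0.00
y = 0.00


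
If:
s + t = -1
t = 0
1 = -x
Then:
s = -1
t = 0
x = -1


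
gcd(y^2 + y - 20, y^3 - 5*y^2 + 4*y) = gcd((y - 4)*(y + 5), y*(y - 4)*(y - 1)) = y - 4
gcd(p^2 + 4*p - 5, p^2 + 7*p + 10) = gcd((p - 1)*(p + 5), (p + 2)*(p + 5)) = p + 5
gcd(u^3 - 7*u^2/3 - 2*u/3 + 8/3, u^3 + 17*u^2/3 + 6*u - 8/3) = 1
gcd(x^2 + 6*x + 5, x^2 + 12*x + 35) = x + 5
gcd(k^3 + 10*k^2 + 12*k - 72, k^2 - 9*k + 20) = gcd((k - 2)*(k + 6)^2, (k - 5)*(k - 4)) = 1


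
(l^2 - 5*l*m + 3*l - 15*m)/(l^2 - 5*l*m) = (l + 3)/l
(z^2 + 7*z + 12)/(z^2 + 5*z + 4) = (z + 3)/(z + 1)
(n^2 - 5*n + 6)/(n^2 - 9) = (n - 2)/(n + 3)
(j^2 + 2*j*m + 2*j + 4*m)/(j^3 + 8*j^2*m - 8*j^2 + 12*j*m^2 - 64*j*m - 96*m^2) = (j + 2)/(j^2 + 6*j*m - 8*j - 48*m)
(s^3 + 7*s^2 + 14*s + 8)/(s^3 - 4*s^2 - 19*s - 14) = (s + 4)/(s - 7)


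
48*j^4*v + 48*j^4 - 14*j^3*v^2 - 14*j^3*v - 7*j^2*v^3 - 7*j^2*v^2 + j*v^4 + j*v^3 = (-8*j + v)*(-2*j + v)*(3*j + v)*(j*v + j)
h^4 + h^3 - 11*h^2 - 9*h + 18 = (h - 3)*(h - 1)*(h + 2)*(h + 3)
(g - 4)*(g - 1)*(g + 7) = g^3 + 2*g^2 - 31*g + 28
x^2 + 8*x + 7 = (x + 1)*(x + 7)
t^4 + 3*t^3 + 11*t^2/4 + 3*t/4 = t*(t + 1/2)*(t + 1)*(t + 3/2)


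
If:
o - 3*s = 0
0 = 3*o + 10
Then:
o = -10/3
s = -10/9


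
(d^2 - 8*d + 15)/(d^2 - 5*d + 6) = (d - 5)/(d - 2)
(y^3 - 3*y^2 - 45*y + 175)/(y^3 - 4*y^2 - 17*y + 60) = (y^2 + 2*y - 35)/(y^2 + y - 12)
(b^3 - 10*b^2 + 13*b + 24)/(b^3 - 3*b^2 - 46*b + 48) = (b^2 - 2*b - 3)/(b^2 + 5*b - 6)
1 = 1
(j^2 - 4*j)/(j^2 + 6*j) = (j - 4)/(j + 6)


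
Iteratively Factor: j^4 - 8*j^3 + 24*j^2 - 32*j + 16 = (j - 2)*(j^3 - 6*j^2 + 12*j - 8) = (j - 2)^2*(j^2 - 4*j + 4) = (j - 2)^3*(j - 2)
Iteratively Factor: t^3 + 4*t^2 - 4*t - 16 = (t + 2)*(t^2 + 2*t - 8) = (t - 2)*(t + 2)*(t + 4)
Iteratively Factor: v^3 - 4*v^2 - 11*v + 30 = (v - 5)*(v^2 + v - 6) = (v - 5)*(v - 2)*(v + 3)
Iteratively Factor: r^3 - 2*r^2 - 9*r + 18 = (r - 3)*(r^2 + r - 6) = (r - 3)*(r + 3)*(r - 2)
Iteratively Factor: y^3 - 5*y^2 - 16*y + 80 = (y + 4)*(y^2 - 9*y + 20) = (y - 5)*(y + 4)*(y - 4)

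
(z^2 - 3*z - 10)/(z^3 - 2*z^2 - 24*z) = (-z^2 + 3*z + 10)/(z*(-z^2 + 2*z + 24))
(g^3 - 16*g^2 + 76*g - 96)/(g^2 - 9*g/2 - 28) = 2*(g^2 - 8*g + 12)/(2*g + 7)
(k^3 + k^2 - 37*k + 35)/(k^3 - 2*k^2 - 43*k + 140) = (k - 1)/(k - 4)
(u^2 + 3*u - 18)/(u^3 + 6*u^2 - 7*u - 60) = (u + 6)/(u^2 + 9*u + 20)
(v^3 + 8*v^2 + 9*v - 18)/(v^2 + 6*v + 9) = (v^2 + 5*v - 6)/(v + 3)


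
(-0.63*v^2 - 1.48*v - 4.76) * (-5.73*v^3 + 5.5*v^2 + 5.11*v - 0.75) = 3.6099*v^5 + 5.0154*v^4 + 15.9155*v^3 - 33.2703*v^2 - 23.2136*v + 3.57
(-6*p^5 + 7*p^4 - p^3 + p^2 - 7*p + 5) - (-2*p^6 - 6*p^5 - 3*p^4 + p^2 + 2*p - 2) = 2*p^6 + 10*p^4 - p^3 - 9*p + 7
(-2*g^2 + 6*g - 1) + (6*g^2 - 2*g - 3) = 4*g^2 + 4*g - 4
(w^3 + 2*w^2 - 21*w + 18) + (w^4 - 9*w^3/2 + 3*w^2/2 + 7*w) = w^4 - 7*w^3/2 + 7*w^2/2 - 14*w + 18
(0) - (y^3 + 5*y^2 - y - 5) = -y^3 - 5*y^2 + y + 5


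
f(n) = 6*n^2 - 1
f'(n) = 12*n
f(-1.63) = 14.94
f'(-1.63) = -19.56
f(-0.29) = -0.50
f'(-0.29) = -3.48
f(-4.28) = 108.91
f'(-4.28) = -51.36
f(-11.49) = 791.12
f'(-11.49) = -137.88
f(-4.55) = 123.22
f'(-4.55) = -54.60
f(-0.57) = 0.95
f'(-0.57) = -6.84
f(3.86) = 88.40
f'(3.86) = 46.32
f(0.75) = 2.38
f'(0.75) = 9.00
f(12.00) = 863.00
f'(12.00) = 144.00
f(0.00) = -1.00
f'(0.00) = 0.00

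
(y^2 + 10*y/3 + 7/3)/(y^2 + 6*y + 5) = (y + 7/3)/(y + 5)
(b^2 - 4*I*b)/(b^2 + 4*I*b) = (b - 4*I)/(b + 4*I)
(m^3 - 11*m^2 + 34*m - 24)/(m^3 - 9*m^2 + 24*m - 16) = (m - 6)/(m - 4)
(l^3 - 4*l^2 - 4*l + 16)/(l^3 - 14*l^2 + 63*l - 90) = (l^3 - 4*l^2 - 4*l + 16)/(l^3 - 14*l^2 + 63*l - 90)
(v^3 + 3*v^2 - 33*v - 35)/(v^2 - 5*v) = v + 8 + 7/v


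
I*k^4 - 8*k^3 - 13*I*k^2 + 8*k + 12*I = (k - 1)*(k + 2*I)*(k + 6*I)*(I*k + I)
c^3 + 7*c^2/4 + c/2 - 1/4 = (c - 1/4)*(c + 1)^2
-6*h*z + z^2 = z*(-6*h + z)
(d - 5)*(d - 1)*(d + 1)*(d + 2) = d^4 - 3*d^3 - 11*d^2 + 3*d + 10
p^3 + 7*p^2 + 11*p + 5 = (p + 1)^2*(p + 5)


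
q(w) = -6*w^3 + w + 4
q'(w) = 1 - 18*w^2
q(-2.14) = 60.66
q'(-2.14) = -81.43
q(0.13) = 4.12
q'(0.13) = 0.70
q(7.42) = -2439.69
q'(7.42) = -990.02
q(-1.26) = 14.74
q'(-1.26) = -27.58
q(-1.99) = 49.29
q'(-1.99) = -70.28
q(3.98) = -370.29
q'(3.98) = -284.13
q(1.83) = -30.94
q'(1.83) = -59.28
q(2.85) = -132.04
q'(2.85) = -145.20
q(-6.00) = 1294.00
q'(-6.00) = -647.00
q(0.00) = 4.00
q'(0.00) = 1.00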